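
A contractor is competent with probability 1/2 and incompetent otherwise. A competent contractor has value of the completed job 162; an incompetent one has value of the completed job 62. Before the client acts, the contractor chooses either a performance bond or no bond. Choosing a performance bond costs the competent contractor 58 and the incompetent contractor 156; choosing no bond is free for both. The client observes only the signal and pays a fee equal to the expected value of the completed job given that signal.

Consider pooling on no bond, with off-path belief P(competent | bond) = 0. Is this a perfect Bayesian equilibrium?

On the equilibrium path (no bond) the client holds the prior 1/2 and pays 1/2·162 + 1/2·62 = 112. Off-path (bond) belief 0 gives 0·162 + 1·62 = 62.
Competent: no bond gives 112 − 0 = 112; bond gives 62 − 58 = 4. Stays. ✓
Incompetent: no bond gives 112 − 0 = 112; bond gives 62 − 156 = -94. Stays. ✓
Beliefs are Bayes-consistent on-path and both types best-respond.

Yes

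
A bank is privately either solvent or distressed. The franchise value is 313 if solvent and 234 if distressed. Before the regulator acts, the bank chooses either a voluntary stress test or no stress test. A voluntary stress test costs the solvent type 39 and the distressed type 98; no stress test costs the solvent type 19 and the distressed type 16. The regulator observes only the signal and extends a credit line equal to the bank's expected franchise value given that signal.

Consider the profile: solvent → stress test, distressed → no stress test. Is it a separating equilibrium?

If types separate, stress test earns payment 313 and no stress test earns 234.
Solvent: stress test gives 313 − 39 = 274; no stress test gives 234 − 19 = 215. No deviation. ✓
Distressed: no stress test gives 234 − 16 = 218; stress test gives 313 − 98 = 215. No deviation. ✓
Both incentive constraints hold.

Yes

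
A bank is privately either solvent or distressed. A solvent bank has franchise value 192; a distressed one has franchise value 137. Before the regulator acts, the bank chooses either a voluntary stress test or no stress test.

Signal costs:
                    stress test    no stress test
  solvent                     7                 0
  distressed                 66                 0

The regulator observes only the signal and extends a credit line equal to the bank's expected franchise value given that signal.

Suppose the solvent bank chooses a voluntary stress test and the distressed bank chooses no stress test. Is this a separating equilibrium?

Yes

If types separate, stress test earns payment 192 and no stress test earns 137.
Solvent: stress test gives 192 − 7 = 185; no stress test gives 137 − 0 = 137. No deviation. ✓
Distressed: no stress test gives 137 − 0 = 137; stress test gives 192 − 66 = 126. No deviation. ✓
Both incentive constraints hold.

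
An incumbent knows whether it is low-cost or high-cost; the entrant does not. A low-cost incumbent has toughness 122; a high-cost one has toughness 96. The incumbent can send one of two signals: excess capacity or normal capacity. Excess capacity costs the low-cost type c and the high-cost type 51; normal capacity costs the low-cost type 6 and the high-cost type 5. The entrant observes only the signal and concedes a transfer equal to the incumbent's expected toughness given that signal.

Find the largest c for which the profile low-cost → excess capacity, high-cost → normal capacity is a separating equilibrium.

32

Under separation: excess capacity → low-cost (pays 122); normal capacity → high-cost (pays 96).
High-cost: 96 − 5 = 91 ≥ 122 − 51 = 71. Holds regardless of c. ✓
Low-cost: 122 − c ≥ 96 − 6, so c ≤ 122 − 90 = 32.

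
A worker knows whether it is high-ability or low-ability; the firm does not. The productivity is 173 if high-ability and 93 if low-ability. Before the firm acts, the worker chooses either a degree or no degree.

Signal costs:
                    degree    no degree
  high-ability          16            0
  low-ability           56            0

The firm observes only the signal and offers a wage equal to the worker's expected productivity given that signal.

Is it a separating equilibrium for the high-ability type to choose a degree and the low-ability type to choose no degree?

Under separation the firm infers type exactly: degree → high-ability (pays 173), no degree → low-ability (pays 93).
High-ability: degree gives 173 − 16 = 157; no degree gives 93 − 0 = 93. No deviation. ✓
Low-ability: no degree gives 93 − 0 = 93; degree gives 173 − 56 = 117. Would deviate. ✗

No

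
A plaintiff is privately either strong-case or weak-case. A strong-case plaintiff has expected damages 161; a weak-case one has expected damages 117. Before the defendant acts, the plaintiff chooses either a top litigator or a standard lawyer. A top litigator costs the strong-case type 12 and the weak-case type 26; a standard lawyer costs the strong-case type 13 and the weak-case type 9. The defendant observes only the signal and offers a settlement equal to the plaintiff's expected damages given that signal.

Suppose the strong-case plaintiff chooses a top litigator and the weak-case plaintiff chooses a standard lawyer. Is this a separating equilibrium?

No

Under separation the defendant infers type exactly: top litigator → strong-case (pays 161), standard lawyer → weak-case (pays 117).
Strong-case: top litigator gives 161 − 12 = 149; standard lawyer gives 117 − 13 = 104. No deviation. ✓
Weak-case: standard lawyer gives 117 − 9 = 108; top litigator gives 161 − 26 = 135. Would deviate. ✗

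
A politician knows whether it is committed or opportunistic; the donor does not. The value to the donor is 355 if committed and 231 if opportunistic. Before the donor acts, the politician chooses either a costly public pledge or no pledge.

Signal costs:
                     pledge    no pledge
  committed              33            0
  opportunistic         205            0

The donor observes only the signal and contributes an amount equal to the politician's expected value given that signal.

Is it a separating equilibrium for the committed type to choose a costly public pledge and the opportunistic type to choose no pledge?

Yes

If types separate, pledge earns payment 355 and no pledge earns 231.
Committed: pledge gives 355 − 33 = 322; no pledge gives 231 − 0 = 231. No deviation. ✓
Opportunistic: no pledge gives 231 − 0 = 231; pledge gives 355 − 205 = 150. No deviation. ✓
Both incentive constraints hold.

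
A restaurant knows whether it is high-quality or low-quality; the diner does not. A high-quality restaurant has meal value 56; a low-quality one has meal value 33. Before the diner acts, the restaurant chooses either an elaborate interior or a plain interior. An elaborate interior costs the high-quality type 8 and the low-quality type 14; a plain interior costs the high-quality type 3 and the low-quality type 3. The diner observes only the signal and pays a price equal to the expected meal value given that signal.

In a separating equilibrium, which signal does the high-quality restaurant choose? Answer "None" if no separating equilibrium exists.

Try high-quality → elaborate interior, low-quality → plain interior:
  If types separate, elaborate interior earns payment 56 and plain interior earns 33.
  High-quality: elaborate interior gives 56 − 8 = 48; plain interior gives 33 − 3 = 30. No deviation. ✓
  Low-quality: plain interior gives 33 − 3 = 30; elaborate interior gives 56 − 14 = 42. Would deviate. ✗
Try high-quality → plain interior, low-quality → elaborate interior:
  If types separate, plain interior earns payment 56 and elaborate interior earns 33.
  High-quality: plain interior gives 56 − 3 = 53; elaborate interior gives 33 − 8 = 25. No deviation. ✓
  Low-quality: elaborate interior gives 33 − 14 = 19; plain interior gives 56 − 3 = 53. Would deviate. ✗
Neither assignment is incentive-compatible.

None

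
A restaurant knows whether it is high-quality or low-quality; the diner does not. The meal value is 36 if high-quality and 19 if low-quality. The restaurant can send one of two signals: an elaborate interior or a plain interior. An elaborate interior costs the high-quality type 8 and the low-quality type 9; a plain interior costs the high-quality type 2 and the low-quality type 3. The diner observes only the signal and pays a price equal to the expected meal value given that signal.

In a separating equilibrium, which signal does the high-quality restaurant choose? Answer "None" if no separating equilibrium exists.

Try high-quality → elaborate interior, low-quality → plain interior:
  If types separate, elaborate interior earns payment 36 and plain interior earns 19.
  High-quality: elaborate interior gives 36 − 8 = 28; plain interior gives 19 − 2 = 17. No deviation. ✓
  Low-quality: plain interior gives 19 − 3 = 16; elaborate interior gives 36 − 9 = 27. Would deviate. ✗
Try high-quality → plain interior, low-quality → elaborate interior:
  If types separate, plain interior earns payment 36 and elaborate interior earns 19.
  High-quality: plain interior gives 36 − 2 = 34; elaborate interior gives 19 − 8 = 11. No deviation. ✓
  Low-quality: elaborate interior gives 19 − 9 = 10; plain interior gives 36 − 3 = 33. Would deviate. ✗
Neither assignment is incentive-compatible.

None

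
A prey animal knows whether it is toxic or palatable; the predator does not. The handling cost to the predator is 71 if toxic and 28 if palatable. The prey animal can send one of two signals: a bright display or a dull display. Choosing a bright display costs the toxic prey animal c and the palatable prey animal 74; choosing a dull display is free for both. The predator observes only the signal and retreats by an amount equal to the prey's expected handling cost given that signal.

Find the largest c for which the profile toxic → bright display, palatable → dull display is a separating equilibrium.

43

Under separation: bright display → toxic (pays 71); dull display → palatable (pays 28).
Palatable: 28 − 0 = 28 ≥ 71 − 74 = -3. Holds regardless of c. ✓
Toxic: 71 − c ≥ 28 − 0, so c ≤ 71 − 28 = 43.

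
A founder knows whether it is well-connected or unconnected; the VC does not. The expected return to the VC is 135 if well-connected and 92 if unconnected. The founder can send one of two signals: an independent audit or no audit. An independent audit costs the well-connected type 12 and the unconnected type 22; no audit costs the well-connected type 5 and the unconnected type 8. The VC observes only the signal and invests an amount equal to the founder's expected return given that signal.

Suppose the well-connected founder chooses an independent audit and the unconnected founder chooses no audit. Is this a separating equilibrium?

No

If types separate, audit earns payment 135 and no audit earns 92.
Well-connected: audit gives 135 − 12 = 123; no audit gives 92 − 5 = 87. No deviation. ✓
Unconnected: no audit gives 92 − 8 = 84; audit gives 135 − 22 = 113. Would deviate. ✗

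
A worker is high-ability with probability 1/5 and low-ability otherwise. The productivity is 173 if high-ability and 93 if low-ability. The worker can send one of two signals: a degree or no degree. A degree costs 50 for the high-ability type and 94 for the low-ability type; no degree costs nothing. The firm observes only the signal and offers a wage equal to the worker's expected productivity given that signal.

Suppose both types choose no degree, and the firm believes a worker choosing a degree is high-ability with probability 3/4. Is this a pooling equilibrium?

Yes

At the pooled signal (no degree) the firm holds the prior 1/5 and pays 1/5·173 + 4/5·93 = 109. Off-path (degree) belief 3/4 gives 3/4·173 + 1/4·93 = 153.
High-ability: no degree gives 109 − 0 = 109; degree gives 153 − 50 = 103. Stays. ✓
Low-ability: no degree gives 109 − 0 = 109; degree gives 153 − 94 = 59. Stays. ✓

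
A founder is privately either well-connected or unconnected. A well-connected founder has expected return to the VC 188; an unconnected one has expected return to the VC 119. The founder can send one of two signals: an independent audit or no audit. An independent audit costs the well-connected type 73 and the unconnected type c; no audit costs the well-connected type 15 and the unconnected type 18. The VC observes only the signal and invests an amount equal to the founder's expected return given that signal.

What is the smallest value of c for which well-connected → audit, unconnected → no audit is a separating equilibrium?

87

Under separation: audit → well-connected (pays 188); no audit → unconnected (pays 119).
Well-connected: 188 − 73 = 115 ≥ 119 − 15 = 104. Holds regardless of c. ✓
Unconnected: 119 − 18 ≥ 188 − c, so c ≥ 188 − 101 = 87.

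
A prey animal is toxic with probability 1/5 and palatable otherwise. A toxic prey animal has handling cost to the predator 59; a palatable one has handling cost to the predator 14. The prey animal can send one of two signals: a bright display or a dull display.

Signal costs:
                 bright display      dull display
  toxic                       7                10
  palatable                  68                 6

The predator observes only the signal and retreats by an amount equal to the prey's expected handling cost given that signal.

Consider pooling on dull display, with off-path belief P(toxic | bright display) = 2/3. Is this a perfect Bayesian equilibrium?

No

At the pooled signal (dull display) the predator holds the prior 1/5 and pays 1/5·59 + 4/5·14 = 23. Off-path (bright display) belief 2/3 gives 2/3·59 + 1/3·14 = 44.
Toxic: dull display gives 23 − 10 = 13; bright display gives 44 − 7 = 37. Deviates. ✗
Palatable: dull display gives 23 − 6 = 17; bright display gives 44 − 68 = -24. Stays. ✓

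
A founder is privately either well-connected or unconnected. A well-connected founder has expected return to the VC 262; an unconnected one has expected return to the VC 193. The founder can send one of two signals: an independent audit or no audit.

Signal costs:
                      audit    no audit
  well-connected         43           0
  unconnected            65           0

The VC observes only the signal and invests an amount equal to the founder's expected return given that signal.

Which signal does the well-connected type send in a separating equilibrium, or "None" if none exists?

Try well-connected → audit, unconnected → no audit:
  If types separate, audit earns payment 262 and no audit earns 193.
  Well-connected: audit gives 262 − 43 = 219; no audit gives 193 − 0 = 193. No deviation. ✓
  Unconnected: no audit gives 193 − 0 = 193; audit gives 262 − 65 = 197. Would deviate. ✗
Try well-connected → no audit, unconnected → audit:
  If types separate, no audit earns payment 262 and audit earns 193.
  Well-connected: no audit gives 262 − 0 = 262; audit gives 193 − 43 = 150. No deviation. ✓
  Unconnected: audit gives 193 − 65 = 128; no audit gives 262 − 0 = 262. Would deviate. ✗
Neither assignment is incentive-compatible.

None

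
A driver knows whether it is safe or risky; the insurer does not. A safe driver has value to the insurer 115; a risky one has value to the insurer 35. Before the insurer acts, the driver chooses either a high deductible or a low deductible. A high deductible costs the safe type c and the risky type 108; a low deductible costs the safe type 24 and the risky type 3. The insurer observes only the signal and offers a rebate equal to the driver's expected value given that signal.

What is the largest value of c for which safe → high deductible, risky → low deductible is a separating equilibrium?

Under separation: high deductible → safe (pays 115); low deductible → risky (pays 35).
Risky: 35 − 3 = 32 ≥ 115 − 108 = 7. Holds regardless of c. ✓
Safe: 115 − c ≥ 35 − 24, so c ≤ 115 − 11 = 104.

104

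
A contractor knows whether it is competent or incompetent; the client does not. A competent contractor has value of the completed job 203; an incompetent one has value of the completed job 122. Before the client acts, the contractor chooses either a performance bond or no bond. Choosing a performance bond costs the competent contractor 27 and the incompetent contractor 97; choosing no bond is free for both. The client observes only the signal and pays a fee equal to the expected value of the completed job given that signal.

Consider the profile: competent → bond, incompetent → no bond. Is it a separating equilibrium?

If types separate, bond earns payment 203 and no bond earns 122.
Competent: bond gives 203 − 27 = 176; no bond gives 122 − 0 = 122. No deviation. ✓
Incompetent: no bond gives 122 − 0 = 122; bond gives 203 − 97 = 106. No deviation. ✓
Both incentive constraints hold.

Yes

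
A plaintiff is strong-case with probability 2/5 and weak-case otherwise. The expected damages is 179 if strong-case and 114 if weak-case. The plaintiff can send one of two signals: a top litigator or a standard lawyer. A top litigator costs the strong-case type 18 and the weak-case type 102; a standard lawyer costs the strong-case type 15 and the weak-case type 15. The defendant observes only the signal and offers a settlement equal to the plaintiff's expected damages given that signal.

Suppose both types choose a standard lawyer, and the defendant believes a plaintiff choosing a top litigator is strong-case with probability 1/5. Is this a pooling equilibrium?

Yes

At the pooled signal (standard lawyer) the defendant holds the prior 2/5 and pays 2/5·179 + 3/5·114 = 140. Off-path (top litigator) belief 1/5 gives 1/5·179 + 4/5·114 = 127.
Strong-case: standard lawyer gives 140 − 15 = 125; top litigator gives 127 − 18 = 109. Stays. ✓
Weak-case: standard lawyer gives 140 − 15 = 125; top litigator gives 127 − 102 = 25. Stays. ✓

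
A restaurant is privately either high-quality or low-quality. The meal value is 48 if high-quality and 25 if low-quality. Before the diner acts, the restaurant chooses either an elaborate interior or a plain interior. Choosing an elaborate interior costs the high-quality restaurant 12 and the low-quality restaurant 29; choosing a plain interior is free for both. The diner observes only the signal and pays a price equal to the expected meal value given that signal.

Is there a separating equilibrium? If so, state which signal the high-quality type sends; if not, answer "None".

Try high-quality → elaborate interior, low-quality → plain interior:
  If types separate, elaborate interior earns payment 48 and plain interior earns 25.
  High-quality: elaborate interior gives 48 − 12 = 36; plain interior gives 25 − 0 = 25. No deviation. ✓
  Low-quality: plain interior gives 25 − 0 = 25; elaborate interior gives 48 − 29 = 19. No deviation. ✓
Both hold — the high-quality type sends elaborate interior.

elaborate interior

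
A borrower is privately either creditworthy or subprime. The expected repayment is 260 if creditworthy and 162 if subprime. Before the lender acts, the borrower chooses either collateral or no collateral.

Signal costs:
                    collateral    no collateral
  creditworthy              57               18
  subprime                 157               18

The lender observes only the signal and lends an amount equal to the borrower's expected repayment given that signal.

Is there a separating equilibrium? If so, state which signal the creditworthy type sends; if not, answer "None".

collateral

Try creditworthy → collateral, subprime → no collateral:
  If types separate, collateral earns payment 260 and no collateral earns 162.
  Creditworthy: collateral gives 260 − 57 = 203; no collateral gives 162 − 18 = 144. No deviation. ✓
  Subprime: no collateral gives 162 − 18 = 144; collateral gives 260 − 157 = 103. No deviation. ✓
Both hold — the creditworthy type sends collateral.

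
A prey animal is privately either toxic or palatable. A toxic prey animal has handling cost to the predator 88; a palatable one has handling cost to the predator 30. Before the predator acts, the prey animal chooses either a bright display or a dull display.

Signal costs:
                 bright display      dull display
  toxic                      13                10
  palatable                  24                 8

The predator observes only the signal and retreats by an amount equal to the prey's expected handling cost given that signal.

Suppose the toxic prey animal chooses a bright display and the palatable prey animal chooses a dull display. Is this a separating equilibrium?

No

Under separation the predator infers type exactly: bright display → toxic (pays 88), dull display → palatable (pays 30).
Toxic: bright display gives 88 − 13 = 75; dull display gives 30 − 10 = 20. No deviation. ✓
Palatable: dull display gives 30 − 8 = 22; bright display gives 88 − 24 = 64. Would deviate. ✗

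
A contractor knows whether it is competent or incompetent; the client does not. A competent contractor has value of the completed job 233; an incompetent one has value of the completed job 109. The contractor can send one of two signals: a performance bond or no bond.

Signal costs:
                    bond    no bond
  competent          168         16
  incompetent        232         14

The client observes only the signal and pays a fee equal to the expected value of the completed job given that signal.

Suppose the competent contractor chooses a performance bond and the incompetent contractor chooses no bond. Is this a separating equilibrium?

No

Under separation the client infers type exactly: bond → competent (pays 233), no bond → incompetent (pays 109).
Competent: bond gives 233 − 168 = 65; no bond gives 109 − 16 = 93. Would deviate. ✗
Incompetent: no bond gives 109 − 14 = 95; bond gives 233 − 232 = 1. No deviation. ✓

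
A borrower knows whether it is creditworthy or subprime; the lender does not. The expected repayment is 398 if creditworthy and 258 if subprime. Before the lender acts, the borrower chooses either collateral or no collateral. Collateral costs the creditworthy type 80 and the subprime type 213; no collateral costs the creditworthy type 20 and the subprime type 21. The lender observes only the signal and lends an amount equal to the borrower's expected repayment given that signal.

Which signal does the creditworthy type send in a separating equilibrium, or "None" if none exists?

Try creditworthy → collateral, subprime → no collateral:
  If types separate, collateral earns payment 398 and no collateral earns 258.
  Creditworthy: collateral gives 398 − 80 = 318; no collateral gives 258 − 20 = 238. No deviation. ✓
  Subprime: no collateral gives 258 − 21 = 237; collateral gives 398 − 213 = 185. No deviation. ✓
Both hold — the creditworthy type sends collateral.

collateral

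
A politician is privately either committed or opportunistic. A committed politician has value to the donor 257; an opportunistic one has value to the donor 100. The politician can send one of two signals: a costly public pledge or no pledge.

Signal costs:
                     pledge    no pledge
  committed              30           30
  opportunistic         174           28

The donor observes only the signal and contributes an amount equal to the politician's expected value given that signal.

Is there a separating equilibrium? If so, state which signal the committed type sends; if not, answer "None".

Try committed → pledge, opportunistic → no pledge:
  If types separate, pledge earns payment 257 and no pledge earns 100.
  Committed: pledge gives 257 − 30 = 227; no pledge gives 100 − 30 = 70. No deviation. ✓
  Opportunistic: no pledge gives 100 − 28 = 72; pledge gives 257 − 174 = 83. Would deviate. ✗
Try committed → no pledge, opportunistic → pledge:
  If types separate, no pledge earns payment 257 and pledge earns 100.
  Committed: no pledge gives 257 − 30 = 227; pledge gives 100 − 30 = 70. No deviation. ✓
  Opportunistic: pledge gives 100 − 174 = -74; no pledge gives 257 − 28 = 229. Would deviate. ✗
Neither assignment is incentive-compatible.

None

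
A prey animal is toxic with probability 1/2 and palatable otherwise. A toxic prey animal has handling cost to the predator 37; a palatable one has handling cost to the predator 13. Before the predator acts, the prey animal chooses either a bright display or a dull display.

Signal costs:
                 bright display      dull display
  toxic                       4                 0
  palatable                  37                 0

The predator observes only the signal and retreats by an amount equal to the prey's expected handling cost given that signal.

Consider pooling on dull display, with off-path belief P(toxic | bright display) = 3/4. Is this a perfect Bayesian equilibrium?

No

At the pooled signal (dull display) the predator holds the prior 1/2 and pays 1/2·37 + 1/2·13 = 25. Off-path (bright display) belief 3/4 gives 3/4·37 + 1/4·13 = 31.
Toxic: dull display gives 25 − 0 = 25; bright display gives 31 − 4 = 27. Deviates. ✗
Palatable: dull display gives 25 − 0 = 25; bright display gives 31 − 37 = -6. Stays. ✓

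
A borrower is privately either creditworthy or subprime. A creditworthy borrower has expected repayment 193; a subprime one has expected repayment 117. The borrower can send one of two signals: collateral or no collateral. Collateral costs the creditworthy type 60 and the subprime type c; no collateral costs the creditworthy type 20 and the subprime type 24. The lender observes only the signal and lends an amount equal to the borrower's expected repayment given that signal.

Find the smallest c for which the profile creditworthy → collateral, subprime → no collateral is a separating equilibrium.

100

Under separation: collateral → creditworthy (pays 193); no collateral → subprime (pays 117).
Creditworthy: 193 − 60 = 133 ≥ 117 − 20 = 97. Holds regardless of c. ✓
Subprime: 117 − 24 ≥ 193 − c, so c ≥ 193 − 93 = 100.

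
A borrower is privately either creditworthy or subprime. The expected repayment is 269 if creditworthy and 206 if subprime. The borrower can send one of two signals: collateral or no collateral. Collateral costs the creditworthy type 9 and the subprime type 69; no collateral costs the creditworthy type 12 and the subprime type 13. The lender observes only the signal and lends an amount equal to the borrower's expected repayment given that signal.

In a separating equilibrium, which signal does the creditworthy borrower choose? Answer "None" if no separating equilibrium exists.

Try creditworthy → collateral, subprime → no collateral:
  Under separation the lender infers type exactly: collateral → creditworthy (pays 269), no collateral → subprime (pays 206).
  Creditworthy: collateral gives 269 − 9 = 260; no collateral gives 206 − 12 = 194. No deviation. ✓
  Subprime: no collateral gives 206 − 13 = 193; collateral gives 269 − 69 = 200. Would deviate. ✗
Try creditworthy → no collateral, subprime → collateral:
  Under separation the lender infers type exactly: no collateral → creditworthy (pays 269), collateral → subprime (pays 206).
  Creditworthy: no collateral gives 269 − 12 = 257; collateral gives 206 − 9 = 197. No deviation. ✓
  Subprime: collateral gives 206 − 69 = 137; no collateral gives 269 − 13 = 256. Would deviate. ✗
Neither assignment is incentive-compatible.

None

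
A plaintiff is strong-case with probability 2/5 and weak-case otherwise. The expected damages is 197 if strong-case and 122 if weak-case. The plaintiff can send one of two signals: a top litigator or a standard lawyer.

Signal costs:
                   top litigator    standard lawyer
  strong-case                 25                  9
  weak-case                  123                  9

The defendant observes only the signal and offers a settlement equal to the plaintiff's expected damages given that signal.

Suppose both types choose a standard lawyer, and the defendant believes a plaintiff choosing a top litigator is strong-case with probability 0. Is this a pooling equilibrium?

Yes

On the equilibrium path (standard lawyer) the defendant holds the prior 2/5 and pays 2/5·197 + 3/5·122 = 152. Off-path (top litigator) belief 0 gives 0·197 + 1·122 = 122.
Strong-case: standard lawyer gives 152 − 9 = 143; top litigator gives 122 − 25 = 97. Stays. ✓
Weak-case: standard lawyer gives 152 − 9 = 143; top litigator gives 122 − 123 = -1. Stays. ✓
Beliefs are Bayes-consistent on-path and both types best-respond.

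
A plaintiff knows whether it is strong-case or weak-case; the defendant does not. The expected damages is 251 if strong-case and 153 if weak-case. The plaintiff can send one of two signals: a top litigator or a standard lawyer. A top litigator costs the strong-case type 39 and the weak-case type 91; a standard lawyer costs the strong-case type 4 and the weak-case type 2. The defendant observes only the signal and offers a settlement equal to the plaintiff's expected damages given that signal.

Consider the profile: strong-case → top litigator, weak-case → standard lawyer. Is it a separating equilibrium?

No

Under separation the defendant infers type exactly: top litigator → strong-case (pays 251), standard lawyer → weak-case (pays 153).
Strong-case: top litigator gives 251 − 39 = 212; standard lawyer gives 153 − 4 = 149. No deviation. ✓
Weak-case: standard lawyer gives 153 − 2 = 151; top litigator gives 251 − 91 = 160. Would deviate. ✗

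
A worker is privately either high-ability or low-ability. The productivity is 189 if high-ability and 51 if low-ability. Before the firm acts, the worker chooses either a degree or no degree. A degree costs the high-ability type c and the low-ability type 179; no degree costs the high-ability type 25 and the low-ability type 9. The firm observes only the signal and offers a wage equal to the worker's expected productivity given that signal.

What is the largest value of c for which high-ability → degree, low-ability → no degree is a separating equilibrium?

163

Under separation: degree → high-ability (pays 189); no degree → low-ability (pays 51).
Low-ability: 51 − 9 = 42 ≥ 189 − 179 = 10. Holds regardless of c. ✓
High-ability: 189 − c ≥ 51 − 25, so c ≤ 189 − 26 = 163.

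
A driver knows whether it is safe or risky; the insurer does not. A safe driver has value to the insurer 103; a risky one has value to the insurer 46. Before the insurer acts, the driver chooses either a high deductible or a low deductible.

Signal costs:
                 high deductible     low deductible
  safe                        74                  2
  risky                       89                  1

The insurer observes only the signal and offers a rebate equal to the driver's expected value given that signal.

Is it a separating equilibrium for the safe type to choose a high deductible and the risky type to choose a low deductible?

If types separate, high deductible earns payment 103 and low deductible earns 46.
Safe: high deductible gives 103 − 74 = 29; low deductible gives 46 − 2 = 44. Would deviate. ✗
Risky: low deductible gives 46 − 1 = 45; high deductible gives 103 − 89 = 14. No deviation. ✓

No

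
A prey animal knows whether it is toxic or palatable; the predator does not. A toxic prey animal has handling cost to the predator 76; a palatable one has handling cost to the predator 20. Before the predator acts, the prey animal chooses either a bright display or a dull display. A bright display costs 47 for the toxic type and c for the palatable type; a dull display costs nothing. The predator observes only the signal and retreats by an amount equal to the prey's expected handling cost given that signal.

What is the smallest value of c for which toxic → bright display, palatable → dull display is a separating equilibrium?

56

Under separation: bright display → toxic (pays 76); dull display → palatable (pays 20).
Toxic: 76 − 47 = 29 ≥ 20 − 0 = 20. Holds regardless of c. ✓
Palatable: 20 − 0 ≥ 76 − c, so c ≥ 76 − 20 = 56.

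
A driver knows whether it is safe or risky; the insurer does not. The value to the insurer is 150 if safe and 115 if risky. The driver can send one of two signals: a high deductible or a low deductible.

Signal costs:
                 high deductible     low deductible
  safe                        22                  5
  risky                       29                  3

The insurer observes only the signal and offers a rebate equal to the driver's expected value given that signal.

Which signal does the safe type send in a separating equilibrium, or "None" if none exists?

Try safe → high deductible, risky → low deductible:
  Under separation the insurer infers type exactly: high deductible → safe (pays 150), low deductible → risky (pays 115).
  Safe: high deductible gives 150 − 22 = 128; low deductible gives 115 − 5 = 110. No deviation. ✓
  Risky: low deductible gives 115 − 3 = 112; high deductible gives 150 − 29 = 121. Would deviate. ✗
Try safe → low deductible, risky → high deductible:
  Under separation the insurer infers type exactly: low deductible → safe (pays 150), high deductible → risky (pays 115).
  Safe: low deductible gives 150 − 5 = 145; high deductible gives 115 − 22 = 93. No deviation. ✓
  Risky: high deductible gives 115 − 29 = 86; low deductible gives 150 − 3 = 147. Would deviate. ✗
Neither assignment is incentive-compatible.

None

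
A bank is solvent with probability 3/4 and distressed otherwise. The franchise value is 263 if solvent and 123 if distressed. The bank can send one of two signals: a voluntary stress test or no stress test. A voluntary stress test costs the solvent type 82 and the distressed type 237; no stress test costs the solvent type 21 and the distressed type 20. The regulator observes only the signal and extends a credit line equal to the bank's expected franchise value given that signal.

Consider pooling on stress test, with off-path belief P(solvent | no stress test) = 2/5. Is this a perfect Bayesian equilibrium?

On the equilibrium path (stress test) the regulator holds the prior 3/4 and pays 3/4·263 + 1/4·123 = 228. Off-path (no stress test) belief 2/5 gives 2/5·263 + 3/5·123 = 179.
Solvent: stress test gives 228 − 82 = 146; no stress test gives 179 − 21 = 158. Deviates. ✗
Distressed: stress test gives 228 − 237 = -9; no stress test gives 179 − 20 = 159. Deviates. ✗

No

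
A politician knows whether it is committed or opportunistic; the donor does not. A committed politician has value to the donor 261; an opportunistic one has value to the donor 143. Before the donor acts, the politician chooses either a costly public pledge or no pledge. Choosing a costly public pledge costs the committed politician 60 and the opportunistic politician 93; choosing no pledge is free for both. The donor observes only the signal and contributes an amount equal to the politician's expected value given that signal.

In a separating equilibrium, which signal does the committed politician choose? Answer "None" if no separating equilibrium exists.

Try committed → pledge, opportunistic → no pledge:
  If types separate, pledge earns payment 261 and no pledge earns 143.
  Committed: pledge gives 261 − 60 = 201; no pledge gives 143 − 0 = 143. No deviation. ✓
  Opportunistic: no pledge gives 143 − 0 = 143; pledge gives 261 − 93 = 168. Would deviate. ✗
Try committed → no pledge, opportunistic → pledge:
  If types separate, no pledge earns payment 261 and pledge earns 143.
  Committed: no pledge gives 261 − 0 = 261; pledge gives 143 − 60 = 83. No deviation. ✓
  Opportunistic: pledge gives 143 − 93 = 50; no pledge gives 261 − 0 = 261. Would deviate. ✗
Neither assignment is incentive-compatible.

None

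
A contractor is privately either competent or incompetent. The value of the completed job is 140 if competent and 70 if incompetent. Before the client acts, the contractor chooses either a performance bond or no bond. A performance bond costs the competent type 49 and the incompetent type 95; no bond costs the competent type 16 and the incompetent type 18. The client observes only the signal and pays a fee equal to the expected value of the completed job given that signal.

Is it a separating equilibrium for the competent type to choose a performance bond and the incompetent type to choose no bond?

Yes

If types separate, bond earns payment 140 and no bond earns 70.
Competent: bond gives 140 − 49 = 91; no bond gives 70 − 16 = 54. No deviation. ✓
Incompetent: no bond gives 70 − 18 = 52; bond gives 140 − 95 = 45. No deviation. ✓
Neither type gains from mimicking the other.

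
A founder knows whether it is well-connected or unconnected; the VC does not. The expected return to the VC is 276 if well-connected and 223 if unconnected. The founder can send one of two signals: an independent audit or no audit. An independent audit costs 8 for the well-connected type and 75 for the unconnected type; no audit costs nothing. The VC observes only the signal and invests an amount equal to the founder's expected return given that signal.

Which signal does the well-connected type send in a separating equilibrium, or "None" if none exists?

audit

Try well-connected → audit, unconnected → no audit:
  Under separation the VC infers type exactly: audit → well-connected (pays 276), no audit → unconnected (pays 223).
  Well-connected: audit gives 276 − 8 = 268; no audit gives 223 − 0 = 223. No deviation. ✓
  Unconnected: no audit gives 223 − 0 = 223; audit gives 276 − 75 = 201. No deviation. ✓
Both hold — the well-connected type sends audit.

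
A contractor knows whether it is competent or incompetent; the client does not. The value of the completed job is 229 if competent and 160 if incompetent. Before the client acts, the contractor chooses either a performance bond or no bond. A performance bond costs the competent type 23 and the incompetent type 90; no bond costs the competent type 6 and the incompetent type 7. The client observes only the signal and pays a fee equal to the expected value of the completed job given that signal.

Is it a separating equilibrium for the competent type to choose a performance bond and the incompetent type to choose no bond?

If types separate, bond earns payment 229 and no bond earns 160.
Competent: bond gives 229 − 23 = 206; no bond gives 160 − 6 = 154. No deviation. ✓
Incompetent: no bond gives 160 − 7 = 153; bond gives 229 − 90 = 139. No deviation. ✓
Both incentive constraints hold.

Yes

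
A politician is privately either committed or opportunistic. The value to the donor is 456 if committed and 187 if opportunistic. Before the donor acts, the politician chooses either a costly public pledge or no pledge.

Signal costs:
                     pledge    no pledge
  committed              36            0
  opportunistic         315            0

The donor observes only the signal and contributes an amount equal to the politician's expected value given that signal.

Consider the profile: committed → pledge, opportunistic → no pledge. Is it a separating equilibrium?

Yes

If types separate, pledge earns payment 456 and no pledge earns 187.
Committed: pledge gives 456 − 36 = 420; no pledge gives 187 − 0 = 187. No deviation. ✓
Opportunistic: no pledge gives 187 − 0 = 187; pledge gives 456 − 315 = 141. No deviation. ✓
Both incentive constraints hold.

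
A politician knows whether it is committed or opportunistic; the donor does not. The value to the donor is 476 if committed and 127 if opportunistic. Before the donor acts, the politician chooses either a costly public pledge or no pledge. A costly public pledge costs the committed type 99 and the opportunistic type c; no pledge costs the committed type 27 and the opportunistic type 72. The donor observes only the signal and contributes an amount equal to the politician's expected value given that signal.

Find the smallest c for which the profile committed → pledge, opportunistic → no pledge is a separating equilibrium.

421

Under separation: pledge → committed (pays 476); no pledge → opportunistic (pays 127).
Committed: 476 − 99 = 377 ≥ 127 − 27 = 100. Holds regardless of c. ✓
Opportunistic: 127 − 72 ≥ 476 − c, so c ≥ 476 − 55 = 421.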